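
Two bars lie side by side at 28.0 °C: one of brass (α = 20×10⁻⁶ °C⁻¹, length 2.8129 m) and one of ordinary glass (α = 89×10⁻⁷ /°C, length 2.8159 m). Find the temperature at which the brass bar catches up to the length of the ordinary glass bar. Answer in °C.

L₁(1 + α₁ΔT) = L₂(1 + α₂ΔT) ⇒ ΔT = (L₂ − L₁)/(α₁L₁ − α₂L₂)
L₂ − L₁ = 2.8159 − 2.8129 = 3.00×10⁻³ m
α₁L₁ − α₂L₂ = 20×10⁻⁶×2.8129 − 89×10⁻⁷×2.8159 = 3.119649×10⁻⁵ m/K
ΔT = 3.00×10⁻³ / 3.119649×10⁻⁵ = 96.165 K
T = 28.0 + 96.165 = 124.165 °C

T = 124.2 °C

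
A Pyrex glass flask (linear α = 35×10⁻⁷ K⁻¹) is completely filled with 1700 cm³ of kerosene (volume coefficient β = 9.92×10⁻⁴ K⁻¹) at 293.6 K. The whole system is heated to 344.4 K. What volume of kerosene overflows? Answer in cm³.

84.8 cm³

The flask also expands: β_container ≈ 3α = 1.05×10⁻⁵ /K
Net overflow = V₀(β_liq − 3α_cont)ΔT
β − 3α = 9.92×10⁻⁴ − 1.05×10⁻⁵ = 9.815×10⁻⁴ /K; ΔT = 50.8 K
ΔV = 1700 × 9.815×10⁻⁴ × 50.8 = 84.8 cm³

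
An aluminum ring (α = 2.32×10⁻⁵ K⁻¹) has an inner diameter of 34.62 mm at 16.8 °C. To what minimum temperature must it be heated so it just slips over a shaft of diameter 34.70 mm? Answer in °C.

T = 116 °C

Required Δd = 34.70 − 34.62 = 0.08 mm
Δd = αd₀ΔT ⇒ ΔT = Δd/(αd₀) = 0.08 / (2.32×10⁻⁵ × 34.62) = 99.60 K
T_min = 16.8 + 99.60 = 116.40 °C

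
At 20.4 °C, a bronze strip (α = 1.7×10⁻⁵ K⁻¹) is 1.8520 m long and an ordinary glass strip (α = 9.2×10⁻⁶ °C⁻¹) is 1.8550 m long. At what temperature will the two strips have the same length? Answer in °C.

T = 228.5 °C

L₁(1 + α₁ΔT) = L₂(1 + α₂ΔT) ⇒ ΔT = (L₂ − L₁)/(α₁L₁ − α₂L₂)
L₂ − L₁ = 1.8550 − 1.8520 = 3.00×10⁻³ m
α₁L₁ − α₂L₂ = 1.7×10⁻⁵×1.8520 − 9.2×10⁻⁶×1.8550 = 1.4418×10⁻⁵ m/K
ΔT = 3.00×10⁻³ / 1.4418×10⁻⁵ = 208.073 K
T = 20.4 + 208.073 = 228.473 °C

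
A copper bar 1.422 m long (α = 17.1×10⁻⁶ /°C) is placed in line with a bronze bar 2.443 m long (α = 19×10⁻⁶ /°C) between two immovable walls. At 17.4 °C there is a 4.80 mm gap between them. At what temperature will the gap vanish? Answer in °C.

Gap closes when ΔL₁ + ΔL₂ = 4.80 mm = 4.80×10⁻³ m
(α₁L₁ + α₂L₂)ΔT = g
α₁L₁ + α₂L₂ = 17.1×10⁻⁶×1.422 + 19×10⁻⁶×2.443 = 7.07332×10⁻⁵ m/K
ΔT = 4.80×10⁻³ / 7.07332×10⁻⁵ = 67.861 K
T = 17.4 + 67.861 = 85.261 °C

T = 85.3 °C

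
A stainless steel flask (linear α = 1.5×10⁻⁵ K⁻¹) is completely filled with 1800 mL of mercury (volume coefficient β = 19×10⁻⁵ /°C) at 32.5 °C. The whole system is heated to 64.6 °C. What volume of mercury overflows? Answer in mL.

8.38 mL

The flask also expands: β_container ≈ 3α = 4.5×10⁻⁵ /K
Net overflow = V₀(β_liq − 3α_cont)ΔT
β − 3α = 1.90×10⁻⁴ − 4.5×10⁻⁵ = 1.45×10⁻⁴ /K; ΔT = 32.1 K
ΔV = 1800 × 1.45×10⁻⁴ × 32.1 = 8.38 mL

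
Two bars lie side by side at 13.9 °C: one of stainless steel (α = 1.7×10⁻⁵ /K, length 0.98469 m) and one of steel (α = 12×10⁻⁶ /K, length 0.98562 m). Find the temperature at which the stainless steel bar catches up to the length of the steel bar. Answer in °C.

T = 203.2 °C

Equal length when α₁L₁ΔT − α₂L₂ΔT = L₂ − L₁ = 9.30×10⁻⁴ m
α₁L₁ = 1.673973×10⁻⁵, α₂L₂ = 1.182744×10⁻⁵ → Δ(αL) = 4.91229×10⁻⁶ m/K
ΔT = 9.30×10⁻⁴ / 4.91229×10⁻⁶ = 189.321 K, so T = 13.9 + 189.321 = 203.221 °C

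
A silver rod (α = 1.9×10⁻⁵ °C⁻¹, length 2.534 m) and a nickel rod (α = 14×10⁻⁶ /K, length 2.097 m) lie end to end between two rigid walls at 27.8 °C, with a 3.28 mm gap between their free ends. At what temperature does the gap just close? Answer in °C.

Gap closes when ΔL₁ + ΔL₂ = 3.28 mm = 3.28×10⁻³ m
(α₁L₁ + α₂L₂)ΔT = g
α₁L₁ + α₂L₂ = 1.9×10⁻⁵×2.534 + 14×10⁻⁶×2.097 = 7.7504×10⁻⁵ m/K
ΔT = 3.28×10⁻³ / 7.7504×10⁻⁵ = 42.320 K
T = 27.8 + 42.320 = 70.120 °C

T = 70.1 °C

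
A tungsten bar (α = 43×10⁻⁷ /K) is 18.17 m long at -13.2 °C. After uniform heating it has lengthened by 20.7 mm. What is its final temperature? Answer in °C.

ΔL = αL₀ΔT ⇒ ΔT = ΔL / (αL₀)
ΔT = 20.7×10⁻³ m / (43×10⁻⁷ × 18.17 m) = 264.94 K
T = -13.2 + 264.94 = 251.74 °C

T = 252 °C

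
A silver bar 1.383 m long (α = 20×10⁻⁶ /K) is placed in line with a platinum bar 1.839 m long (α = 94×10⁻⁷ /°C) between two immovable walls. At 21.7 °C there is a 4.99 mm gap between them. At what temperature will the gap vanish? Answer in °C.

α₁L₁ = 2.766×10⁻⁵ m/K, α₂L₂ = 1.72866×10⁻⁵ m/K → total 4.49466×10⁻⁵ m/K
ΔT = g/(α₁L₁+α₂L₂) = 4.99×10⁻³ / 4.49466×10⁻⁵ = 111.02 K
T = 21.7 + 111.02 = 132.72 °C

T = 133 °C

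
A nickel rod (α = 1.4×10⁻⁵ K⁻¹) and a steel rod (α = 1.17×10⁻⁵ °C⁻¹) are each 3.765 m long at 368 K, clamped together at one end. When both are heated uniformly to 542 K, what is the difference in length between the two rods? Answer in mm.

1.51 mm

ΔT = 174 K
nickel: ΔL = 1.4×10⁻⁵ × 3.765 m × 174 = 9.1715×10⁻³ m = 9.1715 mm
steel: ΔL = 1.17×10⁻⁵ × 3.765 m × 174 = 7.6648×10⁻³ m = 7.6648 mm
difference = 9.1715 − 7.6648 = 1.5067 mm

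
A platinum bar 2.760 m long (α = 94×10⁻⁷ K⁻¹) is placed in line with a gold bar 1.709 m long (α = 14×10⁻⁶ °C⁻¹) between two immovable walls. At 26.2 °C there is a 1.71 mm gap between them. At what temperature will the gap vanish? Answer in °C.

T = 60.5 °C

Gap closes when ΔL₁ + ΔL₂ = 1.71 mm = 1.71×10⁻³ m
(α₁L₁ + α₂L₂)ΔT = g
α₁L₁ + α₂L₂ = 94×10⁻⁷×2.760 + 14×10⁻⁶×1.709 = 4.987×10⁻⁵ m/K
ΔT = 1.71×10⁻³ / 4.987×10⁻⁵ = 34.289 K
T = 26.2 + 34.289 = 60.489 °C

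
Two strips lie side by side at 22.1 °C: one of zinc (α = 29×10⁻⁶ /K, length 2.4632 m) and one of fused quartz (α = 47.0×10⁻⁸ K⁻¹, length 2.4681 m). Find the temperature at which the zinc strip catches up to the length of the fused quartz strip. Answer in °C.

T = 91.83 °C

L₁(1 + α₁ΔT) = L₂(1 + α₂ΔT) ⇒ ΔT = (L₂ − L₁)/(α₁L₁ − α₂L₂)
L₂ − L₁ = 2.4681 − 2.4632 = 4.90×10⁻³ m
α₁L₁ − α₂L₂ = 29×10⁻⁶×2.4632 − 47.0×10⁻⁸×2.4681 = 7.0272793×10⁻⁵ m/K
ΔT = 4.90×10⁻³ / 7.0272793×10⁻⁵ = 69.7283 K
T = 22.1 + 69.7283 = 91.8283 °C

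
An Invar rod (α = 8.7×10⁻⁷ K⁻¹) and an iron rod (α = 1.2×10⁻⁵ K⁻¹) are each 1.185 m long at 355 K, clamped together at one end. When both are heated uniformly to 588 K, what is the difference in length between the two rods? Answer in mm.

3.07 mm

ΔT = 233 K
Invar: ΔL = 8.7×10⁻⁷ × 1.185 m × 233 = 2.4021×10⁻⁴ m = 0.24021 mm
iron: ΔL = 1.2×10⁻⁵ × 1.185 m × 233 = 3.3133×10⁻³ m = 3.3133 mm
difference = 3.3133 − 0.24021 = 3.07309 mm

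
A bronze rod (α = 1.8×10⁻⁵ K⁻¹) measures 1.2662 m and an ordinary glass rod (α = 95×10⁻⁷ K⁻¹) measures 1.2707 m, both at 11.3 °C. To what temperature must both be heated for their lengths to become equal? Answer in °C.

T = 431.1 °C

Equal length when α₁L₁ΔT − α₂L₂ΔT = L₂ − L₁ = 4.50×10⁻³ m
α₁L₁ = 2.27916×10⁻⁵, α₂L₂ = 1.207165×10⁻⁵ → Δ(αL) = 1.071995×10⁻⁵ m/K
ΔT = 4.50×10⁻³ / 1.071995×10⁻⁵ = 419.778 K, so T = 11.3 + 419.778 = 431.078 °C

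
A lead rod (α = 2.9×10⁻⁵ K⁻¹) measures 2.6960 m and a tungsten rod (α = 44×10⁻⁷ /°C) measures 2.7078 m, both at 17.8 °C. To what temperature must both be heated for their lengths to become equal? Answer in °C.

T = 195.9 °C

L₁(1 + α₁ΔT) = L₂(1 + α₂ΔT) ⇒ ΔT = (L₂ − L₁)/(α₁L₁ − α₂L₂)
L₂ − L₁ = 2.7078 − 2.6960 = 1.18×10⁻² m
α₁L₁ − α₂L₂ = 2.9×10⁻⁵×2.6960 − 44×10⁻⁷×2.7078 = 6.626968×10⁻⁵ m/K
ΔT = 1.18×10⁻² / 6.626968×10⁻⁵ = 178.060 K
T = 17.8 + 178.060 = 195.860 °C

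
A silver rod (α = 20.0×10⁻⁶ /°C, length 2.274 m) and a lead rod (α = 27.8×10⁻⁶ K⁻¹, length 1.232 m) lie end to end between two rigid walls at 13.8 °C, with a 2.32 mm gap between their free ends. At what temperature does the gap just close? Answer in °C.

T = 42.9 °C

α₁L₁ = 4.548×10⁻⁵ m/K, α₂L₂ = 3.42496×10⁻⁵ m/K → total 7.97296×10⁻⁵ m/K
ΔT = g/(α₁L₁+α₂L₂) = 2.32×10⁻³ / 7.97296×10⁻⁵ = 29.098 K
T = 13.8 + 29.098 = 42.898 °C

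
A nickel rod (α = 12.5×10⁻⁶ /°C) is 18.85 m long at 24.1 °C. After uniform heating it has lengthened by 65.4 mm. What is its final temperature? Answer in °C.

T = 302 °C

ΔL = αL₀ΔT ⇒ ΔT = ΔL / (αL₀)
ΔT = 65.4×10⁻³ m / (12.5×10⁻⁶ × 18.85 m) = 277.56 K
T = 24.1 + 277.56 = 301.66 °C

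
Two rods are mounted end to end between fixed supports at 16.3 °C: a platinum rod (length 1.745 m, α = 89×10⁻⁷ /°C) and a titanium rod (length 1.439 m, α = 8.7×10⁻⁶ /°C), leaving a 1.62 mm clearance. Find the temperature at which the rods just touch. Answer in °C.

Gap closes when ΔL₁ + ΔL₂ = 1.62 mm = 1.62×10⁻³ m
(α₁L₁ + α₂L₂)ΔT = g
α₁L₁ + α₂L₂ = 89×10⁻⁷×1.745 + 8.7×10⁻⁶×1.439 = 2.80498×10⁻⁵ m/K
ΔT = 1.62×10⁻³ / 2.80498×10⁻⁵ = 57.754 K
T = 16.3 + 57.754 = 74.054 °C

T = 74.1 °C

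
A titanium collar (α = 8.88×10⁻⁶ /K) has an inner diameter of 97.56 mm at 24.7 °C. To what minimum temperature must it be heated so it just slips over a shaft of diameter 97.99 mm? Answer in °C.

Required Δd = 97.99 − 97.56 = 0.43 mm
Δd = αd₀ΔT ⇒ ΔT = Δd/(αd₀) = 0.43 / (8.88×10⁻⁶ × 97.56) = 496.35 K
T_min = 24.7 + 496.35 = 521.05 °C

T = 521 °C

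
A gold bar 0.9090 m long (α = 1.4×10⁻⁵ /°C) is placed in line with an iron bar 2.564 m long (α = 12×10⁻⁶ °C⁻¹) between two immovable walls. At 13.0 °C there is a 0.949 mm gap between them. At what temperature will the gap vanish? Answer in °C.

T = 34.8 °C

Gap closes when ΔL₁ + ΔL₂ = 0.949 mm = 9.49×10⁻⁴ m
(α₁L₁ + α₂L₂)ΔT = g
α₁L₁ + α₂L₂ = 1.4×10⁻⁵×0.9090 + 12×10⁻⁶×2.564 = 4.3494×10⁻⁵ m/K
ΔT = 9.49×10⁻⁴ / 4.3494×10⁻⁵ = 21.819 K
T = 13.0 + 21.819 = 34.819 °C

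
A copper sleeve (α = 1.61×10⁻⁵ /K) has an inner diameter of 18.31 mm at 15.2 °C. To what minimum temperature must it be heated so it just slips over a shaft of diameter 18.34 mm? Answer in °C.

Required Δd = 18.34 − 18.31 = 0.03 mm
Δd = αd₀ΔT ⇒ ΔT = Δd/(αd₀) = 0.03 / (1.61×10⁻⁵ × 18.31) = 101.77 K
T_min = 15.2 + 101.77 = 116.97 °C

T = 117 °C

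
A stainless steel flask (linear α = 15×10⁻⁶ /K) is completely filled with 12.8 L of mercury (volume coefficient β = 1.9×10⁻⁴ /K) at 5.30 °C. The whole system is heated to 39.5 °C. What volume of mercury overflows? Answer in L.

The flask also expands: β_container ≈ 3α = 4.5×10⁻⁵ /K
Net overflow = V₀(β_liq − 3α_cont)ΔT
β − 3α = 1.90×10⁻⁴ − 4.5×10⁻⁵ = 1.45×10⁻⁴ /K; ΔT = 34.20 K
ΔV = 12.8 × 1.45×10⁻⁴ × 34.20 = 0.0635 L

0.0635 L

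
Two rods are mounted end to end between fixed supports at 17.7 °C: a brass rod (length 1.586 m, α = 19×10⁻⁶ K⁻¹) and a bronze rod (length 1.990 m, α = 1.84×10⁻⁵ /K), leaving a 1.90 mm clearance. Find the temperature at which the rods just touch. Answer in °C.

α₁L₁ = 3.0134×10⁻⁵ m/K, α₂L₂ = 3.6616×10⁻⁵ m/K → total 6.675×10⁻⁵ m/K
ΔT = g/(α₁L₁+α₂L₂) = 1.90×10⁻³ / 6.675×10⁻⁵ = 28.464 K
T = 17.7 + 28.464 = 46.164 °C

T = 46.2 °C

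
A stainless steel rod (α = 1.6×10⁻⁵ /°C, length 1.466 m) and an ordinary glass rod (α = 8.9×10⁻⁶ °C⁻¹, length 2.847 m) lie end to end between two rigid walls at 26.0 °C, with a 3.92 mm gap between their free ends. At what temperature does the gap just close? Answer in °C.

α₁L₁ = 2.3456×10⁻⁵ m/K, α₂L₂ = 2.53383×10⁻⁵ m/K → total 4.87943×10⁻⁵ m/K
ΔT = g/(α₁L₁+α₂L₂) = 3.92×10⁻³ / 4.87943×10⁻⁵ = 80.34 K
T = 26.0 + 80.34 = 106.34 °C

T = 106 °C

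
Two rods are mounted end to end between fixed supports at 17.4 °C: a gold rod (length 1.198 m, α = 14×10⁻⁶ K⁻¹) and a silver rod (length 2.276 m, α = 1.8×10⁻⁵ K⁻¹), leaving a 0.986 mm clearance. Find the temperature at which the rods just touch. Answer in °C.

T = 34.5 °C

α₁L₁ = 1.6772×10⁻⁵ m/K, α₂L₂ = 4.0968×10⁻⁵ m/K → total 5.774×10⁻⁵ m/K
ΔT = g/(α₁L₁+α₂L₂) = 9.86×10⁻⁴ / 5.774×10⁻⁵ = 17.077 K
T = 17.4 + 17.077 = 34.477 °C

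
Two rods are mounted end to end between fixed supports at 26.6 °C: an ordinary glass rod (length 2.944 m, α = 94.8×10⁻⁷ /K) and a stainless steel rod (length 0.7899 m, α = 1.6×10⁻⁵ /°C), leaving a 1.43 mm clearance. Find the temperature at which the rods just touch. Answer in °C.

T = 61.9 °C

Gap closes when ΔL₁ + ΔL₂ = 1.43 mm = 1.43×10⁻³ m
(α₁L₁ + α₂L₂)ΔT = g
α₁L₁ + α₂L₂ = 94.8×10⁻⁷×2.944 + 1.6×10⁻⁵×0.7899 = 4.054752×10⁻⁵ m/K
ΔT = 1.43×10⁻³ / 4.054752×10⁻⁵ = 35.267 K
T = 26.6 + 35.267 = 61.867 °C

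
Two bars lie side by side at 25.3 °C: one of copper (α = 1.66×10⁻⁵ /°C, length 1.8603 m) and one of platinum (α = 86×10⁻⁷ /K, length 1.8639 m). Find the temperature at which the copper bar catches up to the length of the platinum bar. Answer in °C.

Equal length when α₁L₁ΔT − α₂L₂ΔT = L₂ − L₁ = 3.60×10⁻³ m
α₁L₁ = 3.088098×10⁻⁵, α₂L₂ = 1.602954×10⁻⁵ → Δ(αL) = 1.485144×10⁻⁵ m/K
ΔT = 3.60×10⁻³ / 1.485144×10⁻⁵ = 242.401 K, so T = 25.3 + 242.401 = 267.701 °C

T = 267.7 °C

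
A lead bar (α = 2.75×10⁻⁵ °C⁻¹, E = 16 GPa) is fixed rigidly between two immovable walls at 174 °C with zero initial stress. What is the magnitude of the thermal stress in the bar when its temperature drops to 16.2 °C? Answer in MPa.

Fully constrained: the free strain ε = αΔT is blocked, so σ = Eε = EαΔT.
|ΔT| = 157.8 K
σ = 16.0×10⁹ × 2.75×10⁻⁵ × 157.8 = 6.94×10⁷ Pa

σ = 69.4 MPa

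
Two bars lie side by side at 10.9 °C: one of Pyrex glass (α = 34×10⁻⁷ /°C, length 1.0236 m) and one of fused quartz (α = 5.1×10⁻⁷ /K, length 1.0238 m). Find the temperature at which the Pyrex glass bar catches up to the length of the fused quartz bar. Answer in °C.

L₁(1 + α₁ΔT) = L₂(1 + α₂ΔT) ⇒ ΔT = (L₂ − L₁)/(α₁L₁ − α₂L₂)
L₂ − L₁ = 1.0238 − 1.0236 = 2.00×10⁻⁴ m
α₁L₁ − α₂L₂ = 34×10⁻⁷×1.0236 − 5.1×10⁻⁷×1.0238 = 2.958102×10⁻⁶ m/K
ΔT = 2.00×10⁻⁴ / 2.958102×10⁻⁶ = 67.6109 K
T = 10.9 + 67.6109 = 78.5109 °C

T = 78.51 °C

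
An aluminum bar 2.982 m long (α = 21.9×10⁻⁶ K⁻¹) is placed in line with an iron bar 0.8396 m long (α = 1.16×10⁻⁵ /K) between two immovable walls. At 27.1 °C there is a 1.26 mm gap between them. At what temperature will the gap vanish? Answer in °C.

Gap closes when ΔL₁ + ΔL₂ = 1.26 mm = 1.26×10⁻³ m
(α₁L₁ + α₂L₂)ΔT = g
α₁L₁ + α₂L₂ = 21.9×10⁻⁶×2.982 + 1.16×10⁻⁵×0.8396 = 7.504516×10⁻⁵ m/K
ΔT = 1.26×10⁻³ / 7.504516×10⁻⁵ = 16.790 K
T = 27.1 + 16.790 = 43.890 °C

T = 43.9 °C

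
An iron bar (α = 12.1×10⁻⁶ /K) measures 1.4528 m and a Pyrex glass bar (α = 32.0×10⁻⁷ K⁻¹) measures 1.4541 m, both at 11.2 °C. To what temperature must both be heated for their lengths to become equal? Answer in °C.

T = 111.8 °C

L₁(1 + α₁ΔT) = L₂(1 + α₂ΔT) ⇒ ΔT = (L₂ − L₁)/(α₁L₁ − α₂L₂)
L₂ − L₁ = 1.4541 − 1.4528 = 1.30×10⁻³ m
α₁L₁ − α₂L₂ = 12.1×10⁻⁶×1.4528 − 32.0×10⁻⁷×1.4541 = 1.292576×10⁻⁵ m/K
ΔT = 1.30×10⁻³ / 1.292576×10⁻⁵ = 100.574 K
T = 11.2 + 100.574 = 111.774 °C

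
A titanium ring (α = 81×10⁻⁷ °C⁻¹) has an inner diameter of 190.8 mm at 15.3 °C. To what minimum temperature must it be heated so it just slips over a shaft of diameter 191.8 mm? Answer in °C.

T = 662 °C

Required Δd = 191.8 − 190.8 = 1.0 mm
Δd = αd₀ΔT ⇒ ΔT = Δd/(αd₀) = 1.0 / (81×10⁻⁷ × 190.8) = 647.05 K
T_min = 15.3 + 647.05 = 662.35 °C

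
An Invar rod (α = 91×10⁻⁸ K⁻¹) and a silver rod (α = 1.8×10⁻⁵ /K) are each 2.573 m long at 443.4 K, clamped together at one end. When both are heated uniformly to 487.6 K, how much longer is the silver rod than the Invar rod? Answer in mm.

1.94 mm

ΔT = 44.2 K
Invar: ΔL = 91×10⁻⁸ × 2.573 m × 44.2 = 1.0349×10⁻⁴ m = 0.10349 mm
silver: ΔL = 1.8×10⁻⁵ × 2.573 m × 44.2 = 2.0471×10⁻³ m = 2.0471 mm
difference = 2.0471 − 0.10349 = 1.94361 mm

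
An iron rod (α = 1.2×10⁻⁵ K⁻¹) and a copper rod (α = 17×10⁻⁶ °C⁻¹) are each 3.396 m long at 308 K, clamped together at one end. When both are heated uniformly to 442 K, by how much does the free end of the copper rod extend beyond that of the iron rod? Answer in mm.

2.28 mm

ΔT = 134 K
iron: ΔL = 1.2×10⁻⁵ × 3.396 m × 134 = 5.4608×10⁻³ m = 5.4608 mm
copper: ΔL = 17×10⁻⁶ × 3.396 m × 134 = 7.7361×10⁻³ m = 7.7361 mm
difference = 7.7361 − 5.4608 = 2.2753 mm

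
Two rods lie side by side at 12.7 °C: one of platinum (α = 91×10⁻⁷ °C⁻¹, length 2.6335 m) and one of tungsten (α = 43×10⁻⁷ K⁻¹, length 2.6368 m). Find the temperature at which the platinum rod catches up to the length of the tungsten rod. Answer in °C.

T = 274.1 °C

Equal length when α₁L₁ΔT − α₂L₂ΔT = L₂ − L₁ = 3.30×10⁻³ m
α₁L₁ = 2.396485×10⁻⁵, α₂L₂ = 1.133824×10⁻⁵ → Δ(αL) = 1.262661×10⁻⁵ m/K
ΔT = 3.30×10⁻³ / 1.262661×10⁻⁵ = 261.353 K, so T = 12.7 + 261.353 = 274.053 °C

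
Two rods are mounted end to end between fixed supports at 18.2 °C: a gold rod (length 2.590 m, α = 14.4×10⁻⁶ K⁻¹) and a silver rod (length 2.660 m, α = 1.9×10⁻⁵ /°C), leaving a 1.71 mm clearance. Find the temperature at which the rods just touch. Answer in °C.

T = 37.7 °C

α₁L₁ = 3.7296×10⁻⁵ m/K, α₂L₂ = 5.054×10⁻⁵ m/K → total 8.7836×10⁻⁵ m/K
ΔT = g/(α₁L₁+α₂L₂) = 1.71×10⁻³ / 8.7836×10⁻⁵ = 19.468 K
T = 18.2 + 19.468 = 37.668 °C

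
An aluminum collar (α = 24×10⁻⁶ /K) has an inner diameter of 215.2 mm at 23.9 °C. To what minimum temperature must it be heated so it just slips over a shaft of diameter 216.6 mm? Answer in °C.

T = 295 °C

Required Δd = 216.6 − 215.2 = 1.4 mm
Δd = αd₀ΔT ⇒ ΔT = Δd/(αd₀) = 1.4 / (24×10⁻⁶ × 215.2) = 271.07 K
T_min = 23.9 + 271.07 = 294.97 °C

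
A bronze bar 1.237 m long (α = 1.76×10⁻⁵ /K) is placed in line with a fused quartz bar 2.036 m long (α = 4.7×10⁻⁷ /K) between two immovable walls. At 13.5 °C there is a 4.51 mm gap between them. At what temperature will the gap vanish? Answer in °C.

Gap closes when ΔL₁ + ΔL₂ = 4.51 mm = 4.51×10⁻³ m
(α₁L₁ + α₂L₂)ΔT = g
α₁L₁ + α₂L₂ = 1.76×10⁻⁵×1.237 + 4.7×10⁻⁷×2.036 = 2.272812×10⁻⁵ m/K
ΔT = 4.51×10⁻³ / 2.272812×10⁻⁵ = 198.43 K
T = 13.5 + 198.43 = 211.93 °C

T = 212 °C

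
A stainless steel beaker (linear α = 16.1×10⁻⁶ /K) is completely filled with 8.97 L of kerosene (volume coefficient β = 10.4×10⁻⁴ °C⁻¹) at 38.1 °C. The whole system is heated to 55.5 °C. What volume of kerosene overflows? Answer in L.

0.155 L

The beaker also expands: β_container ≈ 3α = 4.83×10⁻⁵ /K
Net overflow = V₀(β_liq − 3α_cont)ΔT
β − 3α = 1.04×10⁻³ − 4.83×10⁻⁵ = 9.917×10⁻⁴ /K; ΔT = 17.4 K
ΔV = 8.97 × 9.917×10⁻⁴ × 17.4 = 0.155 L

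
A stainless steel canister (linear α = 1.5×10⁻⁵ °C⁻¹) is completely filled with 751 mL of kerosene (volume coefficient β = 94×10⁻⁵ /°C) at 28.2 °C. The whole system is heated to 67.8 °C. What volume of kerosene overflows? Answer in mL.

26.6 mL

The canister also expands: β_container ≈ 3α = 4.5×10⁻⁵ /K
Net overflow = V₀(β_liq − 3α_cont)ΔT
β − 3α = 9.40×10⁻⁴ − 4.5×10⁻⁵ = 8.95×10⁻⁴ /K; ΔT = 39.6 K
ΔV = 751 × 8.95×10⁻⁴ × 39.6 = 26.6 mL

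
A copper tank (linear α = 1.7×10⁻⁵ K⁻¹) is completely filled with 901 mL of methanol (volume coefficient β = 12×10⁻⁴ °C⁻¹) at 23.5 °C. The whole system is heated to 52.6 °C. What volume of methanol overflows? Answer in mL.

The tank also expands: β_container ≈ 3α = 5.1×10⁻⁵ /K
Net overflow = V₀(β_liq − 3α_cont)ΔT
β − 3α = 1.20×10⁻³ − 5.1×10⁻⁵ = 1.149×10⁻³ /K; ΔT = 29.1 K
ΔV = 901 × 1.149×10⁻³ × 29.1 = 30.1 mL

30.1 mL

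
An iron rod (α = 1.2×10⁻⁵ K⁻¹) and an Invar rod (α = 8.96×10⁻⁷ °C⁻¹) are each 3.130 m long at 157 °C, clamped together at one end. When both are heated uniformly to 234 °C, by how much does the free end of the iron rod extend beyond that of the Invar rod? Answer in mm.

2.68 mm

ΔT = 77 K
iron: ΔL = 1.2×10⁻⁵ × 3.130 m × 77 = 2.8921×10⁻³ m = 2.8921 mm
Invar: ΔL = 8.96×10⁻⁷ × 3.130 m × 77 = 2.1594×10⁻⁴ m = 0.21594 mm
difference = 2.8921 − 0.21594 = 2.67616 mm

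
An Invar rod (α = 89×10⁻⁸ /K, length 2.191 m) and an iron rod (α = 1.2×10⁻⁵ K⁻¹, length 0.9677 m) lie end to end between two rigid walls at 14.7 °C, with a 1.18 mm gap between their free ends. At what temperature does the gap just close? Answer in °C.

Gap closes when ΔL₁ + ΔL₂ = 1.18 mm = 1.18×10⁻³ m
(α₁L₁ + α₂L₂)ΔT = g
α₁L₁ + α₂L₂ = 89×10⁻⁸×2.191 + 1.2×10⁻⁵×0.9677 = 1.356239×10⁻⁵ m/K
ΔT = 1.18×10⁻³ / 1.356239×10⁻⁵ = 87.01 K
T = 14.7 + 87.01 = 101.71 °C

T = 102 °C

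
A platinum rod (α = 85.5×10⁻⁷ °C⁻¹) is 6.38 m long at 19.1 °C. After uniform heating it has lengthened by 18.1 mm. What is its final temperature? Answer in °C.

ΔL = αL₀ΔT ⇒ ΔT = ΔL / (αL₀)
ΔT = 18.1×10⁻³ m / (85.5×10⁻⁷ × 6.38 m) = 331.81 K
T = 19.1 + 331.81 = 350.91 °C

T = 351 °C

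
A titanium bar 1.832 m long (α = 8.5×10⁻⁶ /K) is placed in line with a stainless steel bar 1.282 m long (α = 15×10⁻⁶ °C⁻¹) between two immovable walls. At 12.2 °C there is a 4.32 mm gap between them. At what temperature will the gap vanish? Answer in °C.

Gap closes when ΔL₁ + ΔL₂ = 4.32 mm = 4.32×10⁻³ m
(α₁L₁ + α₂L₂)ΔT = g
α₁L₁ + α₂L₂ = 8.5×10⁻⁶×1.832 + 15×10⁻⁶×1.282 = 3.4802×10⁻⁵ m/K
ΔT = 4.32×10⁻³ / 3.4802×10⁻⁵ = 124.13 K
T = 12.2 + 124.13 = 136.33 °C

T = 136 °C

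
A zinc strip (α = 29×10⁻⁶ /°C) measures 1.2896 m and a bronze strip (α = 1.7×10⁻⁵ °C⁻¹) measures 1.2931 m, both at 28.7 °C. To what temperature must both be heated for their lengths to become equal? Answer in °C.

T = 255.7 °C

L₁(1 + α₁ΔT) = L₂(1 + α₂ΔT) ⇒ ΔT = (L₂ − L₁)/(α₁L₁ − α₂L₂)
L₂ − L₁ = 1.2931 − 1.2896 = 3.50×10⁻³ m
α₁L₁ − α₂L₂ = 29×10⁻⁶×1.2896 − 1.7×10⁻⁵×1.2931 = 1.54157×10⁻⁵ m/K
ΔT = 3.50×10⁻³ / 1.54157×10⁻⁵ = 227.041 K
T = 28.7 + 227.041 = 255.741 °C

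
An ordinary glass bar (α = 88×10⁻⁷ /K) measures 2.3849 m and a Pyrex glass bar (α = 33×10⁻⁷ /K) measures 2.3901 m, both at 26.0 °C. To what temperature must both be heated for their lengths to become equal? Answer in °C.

Equal length when α₁L₁ΔT − α₂L₂ΔT = L₂ − L₁ = 5.20×10⁻³ m
α₁L₁ = 2.098712×10⁻⁵, α₂L₂ = 7.88733×10⁻⁶ → Δ(αL) = 1.309979×10⁻⁵ m/K
ΔT = 5.20×10⁻³ / 1.309979×10⁻⁵ = 396.953 K, so T = 26.0 + 396.953 = 422.953 °C

T = 423.0 °C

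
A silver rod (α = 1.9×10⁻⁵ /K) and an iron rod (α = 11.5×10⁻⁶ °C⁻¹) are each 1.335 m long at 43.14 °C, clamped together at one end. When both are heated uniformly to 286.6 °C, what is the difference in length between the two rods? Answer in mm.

2.44 mm

ΔT = 243.46 K
silver: ΔL = 1.9×10⁻⁵ × 1.335 m × 243.46 = 6.1754×10⁻³ m = 6.1754 mm
iron: ΔL = 11.5×10⁻⁶ × 1.335 m × 243.46 = 3.7377×10⁻³ m = 3.7377 mm
difference = 6.1754 − 3.7377 = 2.4377 mm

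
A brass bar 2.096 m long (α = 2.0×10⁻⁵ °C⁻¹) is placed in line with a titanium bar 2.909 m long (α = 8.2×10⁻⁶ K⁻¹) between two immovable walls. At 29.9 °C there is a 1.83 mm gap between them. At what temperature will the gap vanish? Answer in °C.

Gap closes when ΔL₁ + ΔL₂ = 1.83 mm = 1.83×10⁻³ m
(α₁L₁ + α₂L₂)ΔT = g
α₁L₁ + α₂L₂ = 2.0×10⁻⁵×2.096 + 8.2×10⁻⁶×2.909 = 6.57738×10⁻⁵ m/K
ΔT = 1.83×10⁻³ / 6.57738×10⁻⁵ = 27.823 K
T = 29.9 + 27.823 = 57.723 °C

T = 57.7 °C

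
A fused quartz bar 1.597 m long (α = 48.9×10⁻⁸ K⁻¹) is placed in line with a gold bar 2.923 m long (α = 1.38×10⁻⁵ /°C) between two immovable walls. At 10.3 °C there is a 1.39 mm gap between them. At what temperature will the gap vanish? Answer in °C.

T = 44.1 °C

α₁L₁ = 7.80933×10⁻⁷ m/K, α₂L₂ = 4.03374×10⁻⁵ m/K → total 4.1118333×10⁻⁵ m/K
ΔT = g/(α₁L₁+α₂L₂) = 1.39×10⁻³ / 4.1118333×10⁻⁵ = 33.805 K
T = 10.3 + 33.805 = 44.105 °C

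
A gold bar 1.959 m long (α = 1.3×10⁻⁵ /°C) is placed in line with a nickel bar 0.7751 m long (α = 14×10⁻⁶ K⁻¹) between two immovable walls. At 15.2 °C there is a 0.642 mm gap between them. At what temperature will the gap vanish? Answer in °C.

α₁L₁ = 2.5467×10⁻⁵ m/K, α₂L₂ = 1.08514×10⁻⁵ m/K → total 3.63184×10⁻⁵ m/K
ΔT = g/(α₁L₁+α₂L₂) = 6.42×10⁻⁴ / 3.63184×10⁻⁵ = 17.677 K
T = 15.2 + 17.677 = 32.877 °C

T = 32.9 °C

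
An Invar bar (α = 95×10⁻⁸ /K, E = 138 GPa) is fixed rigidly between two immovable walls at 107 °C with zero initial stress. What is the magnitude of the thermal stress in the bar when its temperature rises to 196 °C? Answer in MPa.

Fully constrained: the free strain ε = αΔT is blocked, so σ = Eε = EαΔT.
|ΔT| = 89 K
σ = 138×10⁹ × 95×10⁻⁸ × 89 = 1.17×10⁷ Pa

σ = 11.7 MPa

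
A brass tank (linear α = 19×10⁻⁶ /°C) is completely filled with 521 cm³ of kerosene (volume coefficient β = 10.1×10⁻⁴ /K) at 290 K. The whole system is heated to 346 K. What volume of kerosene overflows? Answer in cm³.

The tank also expands: β_container ≈ 3α = 5.7×10⁻⁵ /K
Net overflow = V₀(β_liq − 3α_cont)ΔT
β − 3α = 1.01×10⁻³ − 5.7×10⁻⁵ = 9.53×10⁻⁴ /K; ΔT = 56 K
ΔV = 521 × 9.53×10⁻⁴ × 56 = 27.8 cm³

27.8 cm³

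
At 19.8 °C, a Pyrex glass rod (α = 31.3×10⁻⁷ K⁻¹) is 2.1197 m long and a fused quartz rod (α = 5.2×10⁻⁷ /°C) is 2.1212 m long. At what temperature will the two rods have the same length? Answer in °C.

L₁(1 + α₁ΔT) = L₂(1 + α₂ΔT) ⇒ ΔT = (L₂ − L₁)/(α₁L₁ − α₂L₂)
L₂ − L₁ = 2.1212 − 2.1197 = 1.50×10⁻³ m
α₁L₁ − α₂L₂ = 31.3×10⁻⁷×2.1197 − 5.2×10⁻⁷×2.1212 = 5.531637×10⁻⁶ m/K
ΔT = 1.50×10⁻³ / 5.531637×10⁻⁶ = 271.167 K
T = 19.8 + 271.167 = 290.967 °C

T = 291.0 °C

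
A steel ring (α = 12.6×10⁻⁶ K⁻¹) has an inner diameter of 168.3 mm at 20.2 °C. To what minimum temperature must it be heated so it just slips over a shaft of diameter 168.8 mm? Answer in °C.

T = 256 °C

Required Δd = 168.8 − 168.3 = 0.5 mm
Δd = αd₀ΔT ⇒ ΔT = Δd/(αd₀) = 0.5 / (12.6×10⁻⁶ × 168.3) = 235.78 K
T_min = 20.2 + 235.78 = 255.98 °C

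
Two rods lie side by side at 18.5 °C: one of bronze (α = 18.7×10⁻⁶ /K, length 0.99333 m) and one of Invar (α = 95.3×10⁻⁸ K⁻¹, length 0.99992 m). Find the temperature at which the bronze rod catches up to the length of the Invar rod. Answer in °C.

L₁(1 + α₁ΔT) = L₂(1 + α₂ΔT) ⇒ ΔT = (L₂ − L₁)/(α₁L₁ − α₂L₂)
L₂ − L₁ = 0.99992 − 0.99333 = 6.59×10⁻³ m
α₁L₁ − α₂L₂ = 18.7×10⁻⁶×0.99333 − 95.3×10⁻⁸×0.99992 = 1.762234724×10⁻⁵ m/K
ΔT = 6.59×10⁻³ / 1.762234724×10⁻⁵ = 373.957 K
T = 18.5 + 373.957 = 392.457 °C

T = 392.5 °C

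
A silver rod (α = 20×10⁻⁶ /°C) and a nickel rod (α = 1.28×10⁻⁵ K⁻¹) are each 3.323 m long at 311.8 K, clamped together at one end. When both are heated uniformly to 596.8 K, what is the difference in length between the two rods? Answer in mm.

6.82 mm

ΔT = 285.0 K
silver: ΔL = 20×10⁻⁶ × 3.323 m × 285.0 = 1.8941×10⁻² m = 18.941 mm
nickel: ΔL = 1.28×10⁻⁵ × 3.323 m × 285.0 = 1.2122×10⁻² m = 12.122 mm
difference = 18.941 − 12.122 = 6.819 mm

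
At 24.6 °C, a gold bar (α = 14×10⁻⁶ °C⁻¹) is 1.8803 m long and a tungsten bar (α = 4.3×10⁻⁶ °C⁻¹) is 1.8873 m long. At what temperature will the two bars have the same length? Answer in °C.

T = 409.0 °C

L₁(1 + α₁ΔT) = L₂(1 + α₂ΔT) ⇒ ΔT = (L₂ − L₁)/(α₁L₁ − α₂L₂)
L₂ − L₁ = 1.8873 − 1.8803 = 7.00×10⁻³ m
α₁L₁ − α₂L₂ = 14×10⁻⁶×1.8803 − 4.3×10⁻⁶×1.8873 = 1.820881×10⁻⁵ m/K
ΔT = 7.00×10⁻³ / 1.820881×10⁻⁵ = 384.429 K
T = 24.6 + 384.429 = 409.029 °C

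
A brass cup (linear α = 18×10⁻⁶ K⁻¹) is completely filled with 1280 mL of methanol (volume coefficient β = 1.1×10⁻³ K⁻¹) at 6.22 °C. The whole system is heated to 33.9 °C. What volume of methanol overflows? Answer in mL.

The cup also expands: β_container ≈ 3α = 5.4×10⁻⁵ /K
Net overflow = V₀(β_liq − 3α_cont)ΔT
β − 3α = 1.10×10⁻³ − 5.4×10⁻⁵ = 1.046×10⁻³ /K; ΔT = 27.68 K
ΔV = 1280 × 1.046×10⁻³ × 27.68 = 37.1 mL

37.1 mL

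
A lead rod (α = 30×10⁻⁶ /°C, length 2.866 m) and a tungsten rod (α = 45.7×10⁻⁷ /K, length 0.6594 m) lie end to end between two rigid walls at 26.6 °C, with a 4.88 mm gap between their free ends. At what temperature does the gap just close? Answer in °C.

T = 81.4 °C

α₁L₁ = 8.598×10⁻⁵ m/K, α₂L₂ = 3.013458×10⁻⁶ m/K → total 8.8993458×10⁻⁵ m/K
ΔT = g/(α₁L₁+α₂L₂) = 4.88×10⁻³ / 8.8993458×10⁻⁵ = 54.835 K
T = 26.6 + 54.835 = 81.435 °C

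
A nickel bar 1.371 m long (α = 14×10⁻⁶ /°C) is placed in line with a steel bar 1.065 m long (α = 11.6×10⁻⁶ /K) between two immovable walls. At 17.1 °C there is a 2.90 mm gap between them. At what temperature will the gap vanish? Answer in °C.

α₁L₁ = 1.9194×10⁻⁵ m/K, α₂L₂ = 1.2354×10⁻⁵ m/K → total 3.1548×10⁻⁵ m/K
ΔT = g/(α₁L₁+α₂L₂) = 2.90×10⁻³ / 3.1548×10⁻⁵ = 91.92 K
T = 17.1 + 91.92 = 109.02 °C

T = 109 °C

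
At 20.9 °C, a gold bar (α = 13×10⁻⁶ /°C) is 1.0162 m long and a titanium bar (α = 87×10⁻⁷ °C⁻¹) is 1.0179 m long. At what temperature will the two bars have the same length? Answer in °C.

T = 411.3 °C

L₁(1 + α₁ΔT) = L₂(1 + α₂ΔT) ⇒ ΔT = (L₂ − L₁)/(α₁L₁ − α₂L₂)
L₂ − L₁ = 1.0179 − 1.0162 = 1.70×10⁻³ m
α₁L₁ − α₂L₂ = 13×10⁻⁶×1.0162 − 87×10⁻⁷×1.0179 = 4.35487×10⁻⁶ m/K
ΔT = 1.70×10⁻³ / 4.35487×10⁻⁶ = 390.368 K
T = 20.9 + 390.368 = 411.268 °C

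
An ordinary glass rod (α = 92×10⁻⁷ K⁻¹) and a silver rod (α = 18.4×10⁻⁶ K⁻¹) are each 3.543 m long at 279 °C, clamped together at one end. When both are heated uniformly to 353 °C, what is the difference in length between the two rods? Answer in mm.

2.41 mm

ΔT = 74 K
ordinary glass: ΔL = 92×10⁻⁷ × 3.543 m × 74 = 2.4121×10⁻³ m = 2.4121 mm
silver: ΔL = 18.4×10⁻⁶ × 3.543 m × 74 = 4.8241×10⁻³ m = 4.8241 mm
difference = 4.8241 − 2.4121 = 2.4120 mm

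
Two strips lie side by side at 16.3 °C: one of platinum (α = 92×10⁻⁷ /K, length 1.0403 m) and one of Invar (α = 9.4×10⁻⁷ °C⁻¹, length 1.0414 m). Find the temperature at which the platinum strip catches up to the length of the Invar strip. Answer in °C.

L₁(1 + α₁ΔT) = L₂(1 + α₂ΔT) ⇒ ΔT = (L₂ − L₁)/(α₁L₁ − α₂L₂)
L₂ − L₁ = 1.0414 − 1.0403 = 1.10×10⁻³ m
α₁L₁ − α₂L₂ = 92×10⁻⁷×1.0403 − 9.4×10⁻⁷×1.0414 = 8.591844×10⁻⁶ m/K
ΔT = 1.10×10⁻³ / 8.591844×10⁻⁶ = 128.028 K
T = 16.3 + 128.028 = 144.328 °C

T = 144.3 °C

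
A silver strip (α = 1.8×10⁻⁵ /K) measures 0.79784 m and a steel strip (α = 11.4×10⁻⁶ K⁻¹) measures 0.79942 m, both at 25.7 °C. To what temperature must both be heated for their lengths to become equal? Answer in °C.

L₁(1 + α₁ΔT) = L₂(1 + α₂ΔT) ⇒ ΔT = (L₂ − L₁)/(α₁L₁ − α₂L₂)
L₂ − L₁ = 0.79942 − 0.79784 = 1.58×10⁻³ m
α₁L₁ − α₂L₂ = 1.8×10⁻⁵×0.79784 − 11.4×10⁻⁶×0.79942 = 5.247732×10⁻⁶ m/K
ΔT = 1.58×10⁻³ / 5.247732×10⁻⁶ = 301.082 K
T = 25.7 + 301.082 = 326.782 °C

T = 326.8 °C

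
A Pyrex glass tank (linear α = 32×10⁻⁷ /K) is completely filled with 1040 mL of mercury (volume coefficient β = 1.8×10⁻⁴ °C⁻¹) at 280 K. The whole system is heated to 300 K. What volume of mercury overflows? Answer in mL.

The tank also expands: β_container ≈ 3α = 9.6×10⁻⁶ /K
Net overflow = V₀(β_liq − 3α_cont)ΔT
β − 3α = 1.80×10⁻⁴ − 9.6×10⁻⁶ = 1.704×10⁻⁴ /K; ΔT = 20 K
ΔV = 1040 × 1.704×10⁻⁴ × 20 = 3.54 mL

3.54 mL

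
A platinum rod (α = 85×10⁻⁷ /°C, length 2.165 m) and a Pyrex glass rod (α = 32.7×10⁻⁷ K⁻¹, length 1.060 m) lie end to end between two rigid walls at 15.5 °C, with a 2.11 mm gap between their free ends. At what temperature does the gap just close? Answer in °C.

T = 112 °C

Gap closes when ΔL₁ + ΔL₂ = 2.11 mm = 2.11×10⁻³ m
(α₁L₁ + α₂L₂)ΔT = g
α₁L₁ + α₂L₂ = 85×10⁻⁷×2.165 + 32.7×10⁻⁷×1.060 = 2.18687×10⁻⁵ m/K
ΔT = 2.11×10⁻³ / 2.18687×10⁻⁵ = 96.48 K
T = 15.5 + 96.48 = 111.98 °C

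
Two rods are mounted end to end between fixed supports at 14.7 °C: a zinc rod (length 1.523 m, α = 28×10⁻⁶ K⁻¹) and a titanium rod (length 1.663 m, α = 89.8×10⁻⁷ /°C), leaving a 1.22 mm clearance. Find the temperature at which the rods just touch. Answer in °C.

α₁L₁ = 4.2644×10⁻⁵ m/K, α₂L₂ = 1.493374×10⁻⁵ m/K → total 5.757774×10⁻⁵ m/K
ΔT = g/(α₁L₁+α₂L₂) = 1.22×10⁻³ / 5.757774×10⁻⁵ = 21.189 K
T = 14.7 + 21.189 = 35.889 °C

T = 35.9 °C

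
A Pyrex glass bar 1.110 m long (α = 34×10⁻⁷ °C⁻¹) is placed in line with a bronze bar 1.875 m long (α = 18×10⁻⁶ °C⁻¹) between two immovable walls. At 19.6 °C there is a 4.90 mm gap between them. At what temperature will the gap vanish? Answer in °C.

T = 150 °C

α₁L₁ = 3.774×10⁻⁶ m/K, α₂L₂ = 3.375×10⁻⁵ m/K → total 3.7524×10⁻⁵ m/K
ΔT = g/(α₁L₁+α₂L₂) = 4.90×10⁻³ / 3.7524×10⁻⁵ = 130.58 K
T = 19.6 + 130.58 = 150.18 °C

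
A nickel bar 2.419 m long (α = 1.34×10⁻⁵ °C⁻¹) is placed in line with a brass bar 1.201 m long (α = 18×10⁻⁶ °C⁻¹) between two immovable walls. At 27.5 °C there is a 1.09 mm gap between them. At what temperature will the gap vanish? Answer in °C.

α₁L₁ = 3.24146×10⁻⁵ m/K, α₂L₂ = 2.1618×10⁻⁵ m/K → total 5.40326×10⁻⁵ m/K
ΔT = g/(α₁L₁+α₂L₂) = 1.09×10⁻³ / 5.40326×10⁻⁵ = 20.173 K
T = 27.5 + 20.173 = 47.673 °C

T = 47.7 °C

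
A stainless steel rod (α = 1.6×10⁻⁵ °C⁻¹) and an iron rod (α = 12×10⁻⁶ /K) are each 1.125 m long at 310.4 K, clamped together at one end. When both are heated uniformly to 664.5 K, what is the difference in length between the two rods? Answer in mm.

ΔT = 354.1 K
stainless steel: ΔL = 1.6×10⁻⁵ × 1.125 m × 354.1 = 6.3738×10⁻³ m = 6.3738 mm
iron: ΔL = 12×10⁻⁶ × 1.125 m × 354.1 = 4.7804×10⁻³ m = 4.7804 mm
difference = 6.3738 − 4.7804 = 1.5934 mm

1.59 mm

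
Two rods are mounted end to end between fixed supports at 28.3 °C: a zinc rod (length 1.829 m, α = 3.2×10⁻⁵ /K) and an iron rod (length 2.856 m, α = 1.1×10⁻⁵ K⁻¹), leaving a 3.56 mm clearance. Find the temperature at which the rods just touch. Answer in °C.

T = 67.9 °C

α₁L₁ = 5.8528×10⁻⁵ m/K, α₂L₂ = 3.1416×10⁻⁵ m/K → total 8.9944×10⁻⁵ m/K
ΔT = g/(α₁L₁+α₂L₂) = 3.56×10⁻³ / 8.9944×10⁻⁵ = 39.580 K
T = 28.3 + 39.580 = 67.880 °C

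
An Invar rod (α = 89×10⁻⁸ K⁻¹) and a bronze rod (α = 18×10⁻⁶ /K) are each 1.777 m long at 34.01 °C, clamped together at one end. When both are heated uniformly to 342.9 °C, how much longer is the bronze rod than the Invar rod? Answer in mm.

9.39 mm

ΔT = 308.89 K
Invar: ΔL = 89×10⁻⁸ × 1.777 m × 308.89 = 4.8852×10⁻⁴ m = 0.48852 mm
bronze: ΔL = 18×10⁻⁶ × 1.777 m × 308.89 = 9.8802×10⁻³ m = 9.8802 mm
difference = 9.8802 − 0.48852 = 9.39168 mm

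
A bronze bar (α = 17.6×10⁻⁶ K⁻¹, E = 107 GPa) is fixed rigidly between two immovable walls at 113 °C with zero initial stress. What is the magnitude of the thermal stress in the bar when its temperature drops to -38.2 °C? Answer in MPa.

Fully constrained: the free strain ε = αΔT is blocked, so σ = Eε = EαΔT.
|ΔT| = 151.2 K
σ = 107×10⁹ × 17.6×10⁻⁶ × 151.2 = 2.85×10⁸ Pa

σ = 285 MPa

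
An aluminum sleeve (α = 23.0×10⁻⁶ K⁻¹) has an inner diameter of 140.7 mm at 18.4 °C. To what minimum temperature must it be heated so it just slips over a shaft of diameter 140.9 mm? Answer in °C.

T = 80.2 °C

Required Δd = 140.9 − 140.7 = 0.2 mm
Δd = αd₀ΔT ⇒ ΔT = Δd/(αd₀) = 0.2 / (23.0×10⁻⁶ × 140.7) = 61.803 K
T_min = 18.4 + 61.803 = 80.203 °C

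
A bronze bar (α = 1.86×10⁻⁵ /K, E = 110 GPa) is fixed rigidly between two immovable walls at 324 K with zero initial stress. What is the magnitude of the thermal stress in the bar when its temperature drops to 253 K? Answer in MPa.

σ = 145 MPa

Fully constrained: the free strain ε = αΔT is blocked, so σ = Eε = EαΔT.
|ΔT| = 71 K
σ = 110×10⁹ × 1.86×10⁻⁵ × 71 = 1.45×10⁸ Pa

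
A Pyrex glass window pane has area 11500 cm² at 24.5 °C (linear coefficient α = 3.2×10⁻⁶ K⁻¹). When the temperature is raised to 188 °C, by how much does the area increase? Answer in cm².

Area coefficient ≈ 2α; |ΔT| = 163.5 K
ΔA = 2αA₀ΔT = 2(3.2×10⁻⁶)(11500)(163.5) = 12.0 cm²

ΔA = 12.0 cm²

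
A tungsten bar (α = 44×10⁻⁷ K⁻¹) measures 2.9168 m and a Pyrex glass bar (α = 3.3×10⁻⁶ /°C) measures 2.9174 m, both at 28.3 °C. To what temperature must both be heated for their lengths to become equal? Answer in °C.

Equal length when α₁L₁ΔT − α₂L₂ΔT = L₂ − L₁ = 6.00×10⁻⁴ m
α₁L₁ = 1.283392×10⁻⁵, α₂L₂ = 9.62742×10⁻⁶ → Δ(αL) = 3.2065×10⁻⁶ m/K
ΔT = 6.00×10⁻⁴ / 3.2065×10⁻⁶ = 187.120 K, so T = 28.3 + 187.120 = 215.420 °C

T = 215.4 °C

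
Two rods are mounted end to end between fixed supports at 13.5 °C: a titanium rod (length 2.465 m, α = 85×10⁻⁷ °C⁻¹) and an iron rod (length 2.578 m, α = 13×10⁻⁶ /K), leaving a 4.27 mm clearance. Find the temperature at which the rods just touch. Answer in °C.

α₁L₁ = 2.09525×10⁻⁵ m/K, α₂L₂ = 3.3514×10⁻⁵ m/K → total 5.44665×10⁻⁵ m/K
ΔT = g/(α₁L₁+α₂L₂) = 4.27×10⁻³ / 5.44665×10⁻⁵ = 78.397 K
T = 13.5 + 78.397 = 91.897 °C

T = 91.9 °C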